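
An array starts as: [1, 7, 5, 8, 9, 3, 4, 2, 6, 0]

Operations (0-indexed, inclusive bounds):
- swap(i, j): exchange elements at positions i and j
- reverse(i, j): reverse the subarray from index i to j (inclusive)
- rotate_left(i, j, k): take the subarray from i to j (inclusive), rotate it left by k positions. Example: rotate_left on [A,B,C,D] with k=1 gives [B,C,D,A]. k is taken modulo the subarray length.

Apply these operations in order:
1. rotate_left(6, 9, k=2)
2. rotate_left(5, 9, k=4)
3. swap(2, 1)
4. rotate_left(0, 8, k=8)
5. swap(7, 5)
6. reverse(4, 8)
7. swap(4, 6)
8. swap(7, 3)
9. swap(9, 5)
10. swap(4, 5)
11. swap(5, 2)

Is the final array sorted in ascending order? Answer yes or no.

After 1 (rotate_left(6, 9, k=2)): [1, 7, 5, 8, 9, 3, 6, 0, 4, 2]
After 2 (rotate_left(5, 9, k=4)): [1, 7, 5, 8, 9, 2, 3, 6, 0, 4]
After 3 (swap(2, 1)): [1, 5, 7, 8, 9, 2, 3, 6, 0, 4]
After 4 (rotate_left(0, 8, k=8)): [0, 1, 5, 7, 8, 9, 2, 3, 6, 4]
After 5 (swap(7, 5)): [0, 1, 5, 7, 8, 3, 2, 9, 6, 4]
After 6 (reverse(4, 8)): [0, 1, 5, 7, 6, 9, 2, 3, 8, 4]
After 7 (swap(4, 6)): [0, 1, 5, 7, 2, 9, 6, 3, 8, 4]
After 8 (swap(7, 3)): [0, 1, 5, 3, 2, 9, 6, 7, 8, 4]
After 9 (swap(9, 5)): [0, 1, 5, 3, 2, 4, 6, 7, 8, 9]
After 10 (swap(4, 5)): [0, 1, 5, 3, 4, 2, 6, 7, 8, 9]
After 11 (swap(5, 2)): [0, 1, 2, 3, 4, 5, 6, 7, 8, 9]

Answer: yes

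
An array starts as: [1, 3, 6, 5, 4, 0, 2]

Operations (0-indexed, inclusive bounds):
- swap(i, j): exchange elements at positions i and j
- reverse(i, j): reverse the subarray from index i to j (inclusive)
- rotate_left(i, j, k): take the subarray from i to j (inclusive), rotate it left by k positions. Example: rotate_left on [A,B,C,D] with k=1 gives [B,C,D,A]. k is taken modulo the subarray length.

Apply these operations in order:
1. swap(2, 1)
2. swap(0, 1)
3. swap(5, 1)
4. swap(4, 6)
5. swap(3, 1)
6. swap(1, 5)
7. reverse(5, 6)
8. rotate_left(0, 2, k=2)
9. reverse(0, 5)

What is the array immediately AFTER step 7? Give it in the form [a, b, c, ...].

After 1 (swap(2, 1)): [1, 6, 3, 5, 4, 0, 2]
After 2 (swap(0, 1)): [6, 1, 3, 5, 4, 0, 2]
After 3 (swap(5, 1)): [6, 0, 3, 5, 4, 1, 2]
After 4 (swap(4, 6)): [6, 0, 3, 5, 2, 1, 4]
After 5 (swap(3, 1)): [6, 5, 3, 0, 2, 1, 4]
After 6 (swap(1, 5)): [6, 1, 3, 0, 2, 5, 4]
After 7 (reverse(5, 6)): [6, 1, 3, 0, 2, 4, 5]

Answer: [6, 1, 3, 0, 2, 4, 5]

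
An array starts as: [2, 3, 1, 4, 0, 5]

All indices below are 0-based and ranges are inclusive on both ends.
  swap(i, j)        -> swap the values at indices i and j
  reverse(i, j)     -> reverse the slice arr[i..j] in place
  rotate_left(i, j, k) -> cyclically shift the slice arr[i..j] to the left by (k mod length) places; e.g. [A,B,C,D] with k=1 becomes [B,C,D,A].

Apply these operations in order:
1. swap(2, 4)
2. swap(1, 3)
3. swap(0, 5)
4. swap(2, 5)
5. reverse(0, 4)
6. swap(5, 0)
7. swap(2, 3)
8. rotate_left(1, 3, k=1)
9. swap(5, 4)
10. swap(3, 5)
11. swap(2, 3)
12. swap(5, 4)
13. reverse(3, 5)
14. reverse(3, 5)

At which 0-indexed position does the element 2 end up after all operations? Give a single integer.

Answer: 3

Derivation:
After 1 (swap(2, 4)): [2, 3, 0, 4, 1, 5]
After 2 (swap(1, 3)): [2, 4, 0, 3, 1, 5]
After 3 (swap(0, 5)): [5, 4, 0, 3, 1, 2]
After 4 (swap(2, 5)): [5, 4, 2, 3, 1, 0]
After 5 (reverse(0, 4)): [1, 3, 2, 4, 5, 0]
After 6 (swap(5, 0)): [0, 3, 2, 4, 5, 1]
After 7 (swap(2, 3)): [0, 3, 4, 2, 5, 1]
After 8 (rotate_left(1, 3, k=1)): [0, 4, 2, 3, 5, 1]
After 9 (swap(5, 4)): [0, 4, 2, 3, 1, 5]
After 10 (swap(3, 5)): [0, 4, 2, 5, 1, 3]
After 11 (swap(2, 3)): [0, 4, 5, 2, 1, 3]
After 12 (swap(5, 4)): [0, 4, 5, 2, 3, 1]
After 13 (reverse(3, 5)): [0, 4, 5, 1, 3, 2]
After 14 (reverse(3, 5)): [0, 4, 5, 2, 3, 1]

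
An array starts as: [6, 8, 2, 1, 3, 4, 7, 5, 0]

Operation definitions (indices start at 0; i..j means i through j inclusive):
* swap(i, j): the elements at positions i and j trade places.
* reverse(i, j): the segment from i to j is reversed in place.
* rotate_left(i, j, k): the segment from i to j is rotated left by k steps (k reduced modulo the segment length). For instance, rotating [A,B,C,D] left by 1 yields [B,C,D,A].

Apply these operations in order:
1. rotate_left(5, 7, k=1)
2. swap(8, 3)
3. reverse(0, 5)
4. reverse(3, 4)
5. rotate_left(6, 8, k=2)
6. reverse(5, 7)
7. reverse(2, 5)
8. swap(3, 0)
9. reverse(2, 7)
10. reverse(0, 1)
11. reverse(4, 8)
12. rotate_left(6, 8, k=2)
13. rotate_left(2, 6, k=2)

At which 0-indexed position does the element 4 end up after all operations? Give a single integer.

After 1 (rotate_left(5, 7, k=1)): [6, 8, 2, 1, 3, 7, 5, 4, 0]
After 2 (swap(8, 3)): [6, 8, 2, 0, 3, 7, 5, 4, 1]
After 3 (reverse(0, 5)): [7, 3, 0, 2, 8, 6, 5, 4, 1]
After 4 (reverse(3, 4)): [7, 3, 0, 8, 2, 6, 5, 4, 1]
After 5 (rotate_left(6, 8, k=2)): [7, 3, 0, 8, 2, 6, 1, 5, 4]
After 6 (reverse(5, 7)): [7, 3, 0, 8, 2, 5, 1, 6, 4]
After 7 (reverse(2, 5)): [7, 3, 5, 2, 8, 0, 1, 6, 4]
After 8 (swap(3, 0)): [2, 3, 5, 7, 8, 0, 1, 6, 4]
After 9 (reverse(2, 7)): [2, 3, 6, 1, 0, 8, 7, 5, 4]
After 10 (reverse(0, 1)): [3, 2, 6, 1, 0, 8, 7, 5, 4]
After 11 (reverse(4, 8)): [3, 2, 6, 1, 4, 5, 7, 8, 0]
After 12 (rotate_left(6, 8, k=2)): [3, 2, 6, 1, 4, 5, 0, 7, 8]
After 13 (rotate_left(2, 6, k=2)): [3, 2, 4, 5, 0, 6, 1, 7, 8]

Answer: 2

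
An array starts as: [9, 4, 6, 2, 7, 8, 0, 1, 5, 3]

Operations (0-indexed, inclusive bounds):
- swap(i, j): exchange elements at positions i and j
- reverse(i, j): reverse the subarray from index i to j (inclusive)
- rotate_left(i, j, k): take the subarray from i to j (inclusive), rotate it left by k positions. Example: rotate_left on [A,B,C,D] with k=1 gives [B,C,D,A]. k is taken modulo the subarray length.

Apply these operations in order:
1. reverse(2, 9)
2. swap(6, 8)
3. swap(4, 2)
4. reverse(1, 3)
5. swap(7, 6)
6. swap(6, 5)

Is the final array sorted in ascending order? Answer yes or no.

After 1 (reverse(2, 9)): [9, 4, 3, 5, 1, 0, 8, 7, 2, 6]
After 2 (swap(6, 8)): [9, 4, 3, 5, 1, 0, 2, 7, 8, 6]
After 3 (swap(4, 2)): [9, 4, 1, 5, 3, 0, 2, 7, 8, 6]
After 4 (reverse(1, 3)): [9, 5, 1, 4, 3, 0, 2, 7, 8, 6]
After 5 (swap(7, 6)): [9, 5, 1, 4, 3, 0, 7, 2, 8, 6]
After 6 (swap(6, 5)): [9, 5, 1, 4, 3, 7, 0, 2, 8, 6]

Answer: no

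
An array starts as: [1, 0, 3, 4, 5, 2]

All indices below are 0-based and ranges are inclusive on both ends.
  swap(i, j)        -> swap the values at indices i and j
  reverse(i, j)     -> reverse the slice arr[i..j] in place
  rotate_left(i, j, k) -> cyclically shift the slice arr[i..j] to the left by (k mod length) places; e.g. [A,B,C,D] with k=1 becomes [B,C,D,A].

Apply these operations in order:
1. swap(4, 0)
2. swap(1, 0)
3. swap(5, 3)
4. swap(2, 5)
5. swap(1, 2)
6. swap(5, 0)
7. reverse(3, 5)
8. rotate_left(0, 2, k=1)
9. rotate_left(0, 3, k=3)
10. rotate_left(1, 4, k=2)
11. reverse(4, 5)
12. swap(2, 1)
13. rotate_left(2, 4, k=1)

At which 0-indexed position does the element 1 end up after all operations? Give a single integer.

Answer: 1

Derivation:
After 1 (swap(4, 0)): [5, 0, 3, 4, 1, 2]
After 2 (swap(1, 0)): [0, 5, 3, 4, 1, 2]
After 3 (swap(5, 3)): [0, 5, 3, 2, 1, 4]
After 4 (swap(2, 5)): [0, 5, 4, 2, 1, 3]
After 5 (swap(1, 2)): [0, 4, 5, 2, 1, 3]
After 6 (swap(5, 0)): [3, 4, 5, 2, 1, 0]
After 7 (reverse(3, 5)): [3, 4, 5, 0, 1, 2]
After 8 (rotate_left(0, 2, k=1)): [4, 5, 3, 0, 1, 2]
After 9 (rotate_left(0, 3, k=3)): [0, 4, 5, 3, 1, 2]
After 10 (rotate_left(1, 4, k=2)): [0, 3, 1, 4, 5, 2]
After 11 (reverse(4, 5)): [0, 3, 1, 4, 2, 5]
After 12 (swap(2, 1)): [0, 1, 3, 4, 2, 5]
After 13 (rotate_left(2, 4, k=1)): [0, 1, 4, 2, 3, 5]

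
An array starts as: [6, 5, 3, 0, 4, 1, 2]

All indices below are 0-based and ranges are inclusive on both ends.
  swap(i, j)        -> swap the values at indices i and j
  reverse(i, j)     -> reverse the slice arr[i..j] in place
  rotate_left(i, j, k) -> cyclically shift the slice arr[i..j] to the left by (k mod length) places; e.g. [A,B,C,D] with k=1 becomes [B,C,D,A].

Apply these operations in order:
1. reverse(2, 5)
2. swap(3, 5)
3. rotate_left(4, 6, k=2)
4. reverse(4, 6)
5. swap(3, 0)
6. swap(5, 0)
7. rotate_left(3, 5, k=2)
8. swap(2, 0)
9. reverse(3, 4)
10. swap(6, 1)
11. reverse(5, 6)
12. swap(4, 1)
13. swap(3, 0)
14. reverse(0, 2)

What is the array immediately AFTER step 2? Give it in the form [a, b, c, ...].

Answer: [6, 5, 1, 3, 0, 4, 2]

Derivation:
After 1 (reverse(2, 5)): [6, 5, 1, 4, 0, 3, 2]
After 2 (swap(3, 5)): [6, 5, 1, 3, 0, 4, 2]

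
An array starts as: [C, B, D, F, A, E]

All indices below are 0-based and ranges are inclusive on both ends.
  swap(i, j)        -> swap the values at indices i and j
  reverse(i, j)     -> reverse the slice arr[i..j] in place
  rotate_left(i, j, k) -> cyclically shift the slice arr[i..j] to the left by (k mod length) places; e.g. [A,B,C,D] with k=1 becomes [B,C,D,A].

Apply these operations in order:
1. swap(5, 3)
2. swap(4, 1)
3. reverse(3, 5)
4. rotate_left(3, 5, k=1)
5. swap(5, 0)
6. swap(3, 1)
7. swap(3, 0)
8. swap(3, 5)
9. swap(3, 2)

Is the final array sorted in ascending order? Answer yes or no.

After 1 (swap(5, 3)): [C, B, D, E, A, F]
After 2 (swap(4, 1)): [C, A, D, E, B, F]
After 3 (reverse(3, 5)): [C, A, D, F, B, E]
After 4 (rotate_left(3, 5, k=1)): [C, A, D, B, E, F]
After 5 (swap(5, 0)): [F, A, D, B, E, C]
After 6 (swap(3, 1)): [F, B, D, A, E, C]
After 7 (swap(3, 0)): [A, B, D, F, E, C]
After 8 (swap(3, 5)): [A, B, D, C, E, F]
After 9 (swap(3, 2)): [A, B, C, D, E, F]

Answer: yes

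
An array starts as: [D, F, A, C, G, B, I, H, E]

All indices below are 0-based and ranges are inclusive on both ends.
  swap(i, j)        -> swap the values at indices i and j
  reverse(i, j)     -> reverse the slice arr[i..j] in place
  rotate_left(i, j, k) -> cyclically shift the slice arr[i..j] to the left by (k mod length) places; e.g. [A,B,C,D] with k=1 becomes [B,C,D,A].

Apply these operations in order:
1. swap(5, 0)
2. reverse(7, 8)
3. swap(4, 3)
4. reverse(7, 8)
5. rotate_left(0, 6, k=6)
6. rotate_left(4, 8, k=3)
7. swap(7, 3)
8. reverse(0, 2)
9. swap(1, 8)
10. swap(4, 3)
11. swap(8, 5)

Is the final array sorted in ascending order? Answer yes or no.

After 1 (swap(5, 0)): [B, F, A, C, G, D, I, H, E]
After 2 (reverse(7, 8)): [B, F, A, C, G, D, I, E, H]
After 3 (swap(4, 3)): [B, F, A, G, C, D, I, E, H]
After 4 (reverse(7, 8)): [B, F, A, G, C, D, I, H, E]
After 5 (rotate_left(0, 6, k=6)): [I, B, F, A, G, C, D, H, E]
After 6 (rotate_left(4, 8, k=3)): [I, B, F, A, H, E, G, C, D]
After 7 (swap(7, 3)): [I, B, F, C, H, E, G, A, D]
After 8 (reverse(0, 2)): [F, B, I, C, H, E, G, A, D]
After 9 (swap(1, 8)): [F, D, I, C, H, E, G, A, B]
After 10 (swap(4, 3)): [F, D, I, H, C, E, G, A, B]
After 11 (swap(8, 5)): [F, D, I, H, C, B, G, A, E]

Answer: no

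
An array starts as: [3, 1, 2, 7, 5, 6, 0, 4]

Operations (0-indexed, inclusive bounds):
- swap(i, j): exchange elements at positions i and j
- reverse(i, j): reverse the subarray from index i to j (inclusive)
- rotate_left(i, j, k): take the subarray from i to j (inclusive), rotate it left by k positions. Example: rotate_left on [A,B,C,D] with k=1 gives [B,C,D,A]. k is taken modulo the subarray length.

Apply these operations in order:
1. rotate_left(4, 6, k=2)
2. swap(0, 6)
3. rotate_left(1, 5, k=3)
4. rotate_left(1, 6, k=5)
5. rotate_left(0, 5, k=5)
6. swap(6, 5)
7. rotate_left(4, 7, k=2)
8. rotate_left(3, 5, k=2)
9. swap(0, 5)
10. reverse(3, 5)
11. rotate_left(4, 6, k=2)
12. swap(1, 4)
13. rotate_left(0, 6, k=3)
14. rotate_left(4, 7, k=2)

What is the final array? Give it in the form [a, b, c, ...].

Answer: [2, 6, 0, 4, 3, 7, 1, 5]

Derivation:
After 1 (rotate_left(4, 6, k=2)): [3, 1, 2, 7, 0, 5, 6, 4]
After 2 (swap(0, 6)): [6, 1, 2, 7, 0, 5, 3, 4]
After 3 (rotate_left(1, 5, k=3)): [6, 0, 5, 1, 2, 7, 3, 4]
After 4 (rotate_left(1, 6, k=5)): [6, 3, 0, 5, 1, 2, 7, 4]
After 5 (rotate_left(0, 5, k=5)): [2, 6, 3, 0, 5, 1, 7, 4]
After 6 (swap(6, 5)): [2, 6, 3, 0, 5, 7, 1, 4]
After 7 (rotate_left(4, 7, k=2)): [2, 6, 3, 0, 1, 4, 5, 7]
After 8 (rotate_left(3, 5, k=2)): [2, 6, 3, 4, 0, 1, 5, 7]
After 9 (swap(0, 5)): [1, 6, 3, 4, 0, 2, 5, 7]
After 10 (reverse(3, 5)): [1, 6, 3, 2, 0, 4, 5, 7]
After 11 (rotate_left(4, 6, k=2)): [1, 6, 3, 2, 5, 0, 4, 7]
After 12 (swap(1, 4)): [1, 5, 3, 2, 6, 0, 4, 7]
After 13 (rotate_left(0, 6, k=3)): [2, 6, 0, 4, 1, 5, 3, 7]
After 14 (rotate_left(4, 7, k=2)): [2, 6, 0, 4, 3, 7, 1, 5]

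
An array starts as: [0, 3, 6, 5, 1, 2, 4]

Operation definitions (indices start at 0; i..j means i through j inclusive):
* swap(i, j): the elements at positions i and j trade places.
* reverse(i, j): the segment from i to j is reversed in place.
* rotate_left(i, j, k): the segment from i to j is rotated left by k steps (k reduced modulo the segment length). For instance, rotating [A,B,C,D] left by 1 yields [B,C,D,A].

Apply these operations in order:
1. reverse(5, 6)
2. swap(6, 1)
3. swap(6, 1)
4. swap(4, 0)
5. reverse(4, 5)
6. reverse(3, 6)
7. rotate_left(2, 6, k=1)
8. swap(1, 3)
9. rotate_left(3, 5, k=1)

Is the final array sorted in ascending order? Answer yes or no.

After 1 (reverse(5, 6)): [0, 3, 6, 5, 1, 4, 2]
After 2 (swap(6, 1)): [0, 2, 6, 5, 1, 4, 3]
After 3 (swap(6, 1)): [0, 3, 6, 5, 1, 4, 2]
After 4 (swap(4, 0)): [1, 3, 6, 5, 0, 4, 2]
After 5 (reverse(4, 5)): [1, 3, 6, 5, 4, 0, 2]
After 6 (reverse(3, 6)): [1, 3, 6, 2, 0, 4, 5]
After 7 (rotate_left(2, 6, k=1)): [1, 3, 2, 0, 4, 5, 6]
After 8 (swap(1, 3)): [1, 0, 2, 3, 4, 5, 6]
After 9 (rotate_left(3, 5, k=1)): [1, 0, 2, 4, 5, 3, 6]

Answer: no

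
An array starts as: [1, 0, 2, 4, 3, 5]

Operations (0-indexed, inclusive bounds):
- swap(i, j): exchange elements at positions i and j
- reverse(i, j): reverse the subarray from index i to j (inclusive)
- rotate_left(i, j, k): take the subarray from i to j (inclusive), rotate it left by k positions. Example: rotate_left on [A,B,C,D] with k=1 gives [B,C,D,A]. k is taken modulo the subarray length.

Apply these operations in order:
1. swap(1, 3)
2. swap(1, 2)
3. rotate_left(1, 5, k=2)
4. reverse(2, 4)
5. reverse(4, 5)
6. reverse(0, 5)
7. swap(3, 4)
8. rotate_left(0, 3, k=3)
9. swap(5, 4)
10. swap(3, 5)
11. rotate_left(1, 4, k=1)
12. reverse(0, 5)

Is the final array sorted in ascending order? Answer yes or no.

After 1 (swap(1, 3)): [1, 4, 2, 0, 3, 5]
After 2 (swap(1, 2)): [1, 2, 4, 0, 3, 5]
After 3 (rotate_left(1, 5, k=2)): [1, 0, 3, 5, 2, 4]
After 4 (reverse(2, 4)): [1, 0, 2, 5, 3, 4]
After 5 (reverse(4, 5)): [1, 0, 2, 5, 4, 3]
After 6 (reverse(0, 5)): [3, 4, 5, 2, 0, 1]
After 7 (swap(3, 4)): [3, 4, 5, 0, 2, 1]
After 8 (rotate_left(0, 3, k=3)): [0, 3, 4, 5, 2, 1]
After 9 (swap(5, 4)): [0, 3, 4, 5, 1, 2]
After 10 (swap(3, 5)): [0, 3, 4, 2, 1, 5]
After 11 (rotate_left(1, 4, k=1)): [0, 4, 2, 1, 3, 5]
After 12 (reverse(0, 5)): [5, 3, 1, 2, 4, 0]

Answer: no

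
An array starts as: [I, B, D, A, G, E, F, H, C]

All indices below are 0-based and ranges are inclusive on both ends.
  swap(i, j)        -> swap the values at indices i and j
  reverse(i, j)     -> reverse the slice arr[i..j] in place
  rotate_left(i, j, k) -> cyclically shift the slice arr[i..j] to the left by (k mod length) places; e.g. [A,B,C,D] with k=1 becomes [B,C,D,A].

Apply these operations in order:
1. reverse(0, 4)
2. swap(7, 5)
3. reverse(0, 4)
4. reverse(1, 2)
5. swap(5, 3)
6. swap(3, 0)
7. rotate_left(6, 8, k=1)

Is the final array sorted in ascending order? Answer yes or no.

Answer: no

Derivation:
After 1 (reverse(0, 4)): [G, A, D, B, I, E, F, H, C]
After 2 (swap(7, 5)): [G, A, D, B, I, H, F, E, C]
After 3 (reverse(0, 4)): [I, B, D, A, G, H, F, E, C]
After 4 (reverse(1, 2)): [I, D, B, A, G, H, F, E, C]
After 5 (swap(5, 3)): [I, D, B, H, G, A, F, E, C]
After 6 (swap(3, 0)): [H, D, B, I, G, A, F, E, C]
After 7 (rotate_left(6, 8, k=1)): [H, D, B, I, G, A, E, C, F]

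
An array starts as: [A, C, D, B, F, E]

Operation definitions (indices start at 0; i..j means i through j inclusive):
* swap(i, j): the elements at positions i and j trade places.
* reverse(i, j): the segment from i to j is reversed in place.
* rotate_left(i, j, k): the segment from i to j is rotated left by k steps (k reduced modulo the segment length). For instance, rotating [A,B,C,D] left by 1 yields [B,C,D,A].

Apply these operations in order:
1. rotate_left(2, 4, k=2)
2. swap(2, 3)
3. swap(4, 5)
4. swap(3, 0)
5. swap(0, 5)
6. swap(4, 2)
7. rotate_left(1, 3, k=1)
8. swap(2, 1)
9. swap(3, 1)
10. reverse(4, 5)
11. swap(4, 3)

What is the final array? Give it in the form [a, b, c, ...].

Answer: [B, C, E, F, A, D]

Derivation:
After 1 (rotate_left(2, 4, k=2)): [A, C, F, D, B, E]
After 2 (swap(2, 3)): [A, C, D, F, B, E]
After 3 (swap(4, 5)): [A, C, D, F, E, B]
After 4 (swap(3, 0)): [F, C, D, A, E, B]
After 5 (swap(0, 5)): [B, C, D, A, E, F]
After 6 (swap(4, 2)): [B, C, E, A, D, F]
After 7 (rotate_left(1, 3, k=1)): [B, E, A, C, D, F]
After 8 (swap(2, 1)): [B, A, E, C, D, F]
After 9 (swap(3, 1)): [B, C, E, A, D, F]
After 10 (reverse(4, 5)): [B, C, E, A, F, D]
After 11 (swap(4, 3)): [B, C, E, F, A, D]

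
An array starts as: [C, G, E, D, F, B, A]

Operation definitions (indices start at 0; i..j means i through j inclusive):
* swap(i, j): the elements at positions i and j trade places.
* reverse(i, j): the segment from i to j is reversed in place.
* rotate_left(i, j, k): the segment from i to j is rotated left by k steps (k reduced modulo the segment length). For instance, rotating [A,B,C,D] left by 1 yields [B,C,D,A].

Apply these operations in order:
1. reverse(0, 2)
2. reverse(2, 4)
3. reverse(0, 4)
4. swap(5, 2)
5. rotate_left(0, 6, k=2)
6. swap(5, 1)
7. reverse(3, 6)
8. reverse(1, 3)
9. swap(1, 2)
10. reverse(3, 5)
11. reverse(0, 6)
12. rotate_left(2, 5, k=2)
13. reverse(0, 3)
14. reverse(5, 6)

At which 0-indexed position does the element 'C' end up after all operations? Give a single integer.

Answer: 2

Derivation:
After 1 (reverse(0, 2)): [E, G, C, D, F, B, A]
After 2 (reverse(2, 4)): [E, G, F, D, C, B, A]
After 3 (reverse(0, 4)): [C, D, F, G, E, B, A]
After 4 (swap(5, 2)): [C, D, B, G, E, F, A]
After 5 (rotate_left(0, 6, k=2)): [B, G, E, F, A, C, D]
After 6 (swap(5, 1)): [B, C, E, F, A, G, D]
After 7 (reverse(3, 6)): [B, C, E, D, G, A, F]
After 8 (reverse(1, 3)): [B, D, E, C, G, A, F]
After 9 (swap(1, 2)): [B, E, D, C, G, A, F]
After 10 (reverse(3, 5)): [B, E, D, A, G, C, F]
After 11 (reverse(0, 6)): [F, C, G, A, D, E, B]
After 12 (rotate_left(2, 5, k=2)): [F, C, D, E, G, A, B]
After 13 (reverse(0, 3)): [E, D, C, F, G, A, B]
After 14 (reverse(5, 6)): [E, D, C, F, G, B, A]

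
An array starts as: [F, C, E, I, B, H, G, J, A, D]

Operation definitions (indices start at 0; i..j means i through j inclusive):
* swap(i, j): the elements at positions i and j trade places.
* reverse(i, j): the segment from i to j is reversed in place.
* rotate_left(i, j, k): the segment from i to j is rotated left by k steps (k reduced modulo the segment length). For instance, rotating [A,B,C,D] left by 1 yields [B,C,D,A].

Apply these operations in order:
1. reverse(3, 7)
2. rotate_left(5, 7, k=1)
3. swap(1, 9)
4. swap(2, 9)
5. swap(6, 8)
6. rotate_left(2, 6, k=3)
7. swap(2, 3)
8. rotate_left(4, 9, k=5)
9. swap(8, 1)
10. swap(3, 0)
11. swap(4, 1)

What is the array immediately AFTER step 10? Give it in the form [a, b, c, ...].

Answer: [B, H, A, F, E, C, J, G, D, I]

Derivation:
After 1 (reverse(3, 7)): [F, C, E, J, G, H, B, I, A, D]
After 2 (rotate_left(5, 7, k=1)): [F, C, E, J, G, B, I, H, A, D]
After 3 (swap(1, 9)): [F, D, E, J, G, B, I, H, A, C]
After 4 (swap(2, 9)): [F, D, C, J, G, B, I, H, A, E]
After 5 (swap(6, 8)): [F, D, C, J, G, B, A, H, I, E]
After 6 (rotate_left(2, 6, k=3)): [F, D, B, A, C, J, G, H, I, E]
After 7 (swap(2, 3)): [F, D, A, B, C, J, G, H, I, E]
After 8 (rotate_left(4, 9, k=5)): [F, D, A, B, E, C, J, G, H, I]
After 9 (swap(8, 1)): [F, H, A, B, E, C, J, G, D, I]
After 10 (swap(3, 0)): [B, H, A, F, E, C, J, G, D, I]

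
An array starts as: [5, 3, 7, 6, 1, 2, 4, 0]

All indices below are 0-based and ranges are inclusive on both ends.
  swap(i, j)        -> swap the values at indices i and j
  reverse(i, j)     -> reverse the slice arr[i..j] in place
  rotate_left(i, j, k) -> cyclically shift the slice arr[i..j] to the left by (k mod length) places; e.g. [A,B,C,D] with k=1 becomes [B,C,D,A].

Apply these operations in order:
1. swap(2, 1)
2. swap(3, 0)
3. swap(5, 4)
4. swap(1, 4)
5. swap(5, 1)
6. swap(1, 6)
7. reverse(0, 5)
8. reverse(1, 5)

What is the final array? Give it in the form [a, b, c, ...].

Answer: [2, 6, 4, 3, 5, 7, 1, 0]

Derivation:
After 1 (swap(2, 1)): [5, 7, 3, 6, 1, 2, 4, 0]
After 2 (swap(3, 0)): [6, 7, 3, 5, 1, 2, 4, 0]
After 3 (swap(5, 4)): [6, 7, 3, 5, 2, 1, 4, 0]
After 4 (swap(1, 4)): [6, 2, 3, 5, 7, 1, 4, 0]
After 5 (swap(5, 1)): [6, 1, 3, 5, 7, 2, 4, 0]
After 6 (swap(1, 6)): [6, 4, 3, 5, 7, 2, 1, 0]
After 7 (reverse(0, 5)): [2, 7, 5, 3, 4, 6, 1, 0]
After 8 (reverse(1, 5)): [2, 6, 4, 3, 5, 7, 1, 0]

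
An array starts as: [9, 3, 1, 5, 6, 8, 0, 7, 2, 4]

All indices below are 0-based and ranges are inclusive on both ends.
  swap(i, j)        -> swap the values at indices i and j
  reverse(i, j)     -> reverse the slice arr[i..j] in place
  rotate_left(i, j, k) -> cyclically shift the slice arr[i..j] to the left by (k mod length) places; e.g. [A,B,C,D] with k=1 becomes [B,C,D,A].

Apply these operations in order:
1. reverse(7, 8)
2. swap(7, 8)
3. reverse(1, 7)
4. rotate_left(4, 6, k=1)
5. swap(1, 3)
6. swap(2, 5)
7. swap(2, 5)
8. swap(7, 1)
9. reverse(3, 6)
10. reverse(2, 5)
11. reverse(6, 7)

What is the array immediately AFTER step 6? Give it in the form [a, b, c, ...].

Answer: [9, 8, 1, 7, 5, 0, 6, 3, 2, 4]

Derivation:
After 1 (reverse(7, 8)): [9, 3, 1, 5, 6, 8, 0, 2, 7, 4]
After 2 (swap(7, 8)): [9, 3, 1, 5, 6, 8, 0, 7, 2, 4]
After 3 (reverse(1, 7)): [9, 7, 0, 8, 6, 5, 1, 3, 2, 4]
After 4 (rotate_left(4, 6, k=1)): [9, 7, 0, 8, 5, 1, 6, 3, 2, 4]
After 5 (swap(1, 3)): [9, 8, 0, 7, 5, 1, 6, 3, 2, 4]
After 6 (swap(2, 5)): [9, 8, 1, 7, 5, 0, 6, 3, 2, 4]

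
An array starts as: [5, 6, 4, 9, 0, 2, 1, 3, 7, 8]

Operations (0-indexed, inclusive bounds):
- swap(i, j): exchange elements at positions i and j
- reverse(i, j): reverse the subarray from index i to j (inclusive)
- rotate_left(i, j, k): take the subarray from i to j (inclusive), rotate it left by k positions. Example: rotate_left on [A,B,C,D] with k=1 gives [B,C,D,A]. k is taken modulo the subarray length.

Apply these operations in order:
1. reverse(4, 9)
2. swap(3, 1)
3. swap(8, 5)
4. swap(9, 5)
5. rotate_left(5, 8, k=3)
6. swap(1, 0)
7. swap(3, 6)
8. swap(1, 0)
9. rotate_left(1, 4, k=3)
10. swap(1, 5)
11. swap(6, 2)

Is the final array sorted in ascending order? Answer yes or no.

Answer: no

Derivation:
After 1 (reverse(4, 9)): [5, 6, 4, 9, 8, 7, 3, 1, 2, 0]
After 2 (swap(3, 1)): [5, 9, 4, 6, 8, 7, 3, 1, 2, 0]
After 3 (swap(8, 5)): [5, 9, 4, 6, 8, 2, 3, 1, 7, 0]
After 4 (swap(9, 5)): [5, 9, 4, 6, 8, 0, 3, 1, 7, 2]
After 5 (rotate_left(5, 8, k=3)): [5, 9, 4, 6, 8, 7, 0, 3, 1, 2]
After 6 (swap(1, 0)): [9, 5, 4, 6, 8, 7, 0, 3, 1, 2]
After 7 (swap(3, 6)): [9, 5, 4, 0, 8, 7, 6, 3, 1, 2]
After 8 (swap(1, 0)): [5, 9, 4, 0, 8, 7, 6, 3, 1, 2]
After 9 (rotate_left(1, 4, k=3)): [5, 8, 9, 4, 0, 7, 6, 3, 1, 2]
After 10 (swap(1, 5)): [5, 7, 9, 4, 0, 8, 6, 3, 1, 2]
After 11 (swap(6, 2)): [5, 7, 6, 4, 0, 8, 9, 3, 1, 2]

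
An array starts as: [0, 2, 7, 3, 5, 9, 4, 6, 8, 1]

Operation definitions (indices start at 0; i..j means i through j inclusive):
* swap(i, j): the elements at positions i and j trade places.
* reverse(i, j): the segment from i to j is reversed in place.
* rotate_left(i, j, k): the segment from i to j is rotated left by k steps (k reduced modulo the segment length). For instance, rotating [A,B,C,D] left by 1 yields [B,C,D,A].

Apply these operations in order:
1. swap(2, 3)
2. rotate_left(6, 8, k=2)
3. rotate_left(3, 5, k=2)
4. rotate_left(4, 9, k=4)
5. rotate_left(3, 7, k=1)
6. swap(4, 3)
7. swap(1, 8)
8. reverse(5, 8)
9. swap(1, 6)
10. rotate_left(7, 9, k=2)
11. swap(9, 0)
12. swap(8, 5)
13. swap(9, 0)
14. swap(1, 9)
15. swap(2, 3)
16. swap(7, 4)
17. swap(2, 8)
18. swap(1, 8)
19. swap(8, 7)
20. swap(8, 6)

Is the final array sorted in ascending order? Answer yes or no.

Answer: yes

Derivation:
After 1 (swap(2, 3)): [0, 2, 3, 7, 5, 9, 4, 6, 8, 1]
After 2 (rotate_left(6, 8, k=2)): [0, 2, 3, 7, 5, 9, 8, 4, 6, 1]
After 3 (rotate_left(3, 5, k=2)): [0, 2, 3, 9, 7, 5, 8, 4, 6, 1]
After 4 (rotate_left(4, 9, k=4)): [0, 2, 3, 9, 6, 1, 7, 5, 8, 4]
After 5 (rotate_left(3, 7, k=1)): [0, 2, 3, 6, 1, 7, 5, 9, 8, 4]
After 6 (swap(4, 3)): [0, 2, 3, 1, 6, 7, 5, 9, 8, 4]
After 7 (swap(1, 8)): [0, 8, 3, 1, 6, 7, 5, 9, 2, 4]
After 8 (reverse(5, 8)): [0, 8, 3, 1, 6, 2, 9, 5, 7, 4]
After 9 (swap(1, 6)): [0, 9, 3, 1, 6, 2, 8, 5, 7, 4]
After 10 (rotate_left(7, 9, k=2)): [0, 9, 3, 1, 6, 2, 8, 4, 5, 7]
After 11 (swap(9, 0)): [7, 9, 3, 1, 6, 2, 8, 4, 5, 0]
After 12 (swap(8, 5)): [7, 9, 3, 1, 6, 5, 8, 4, 2, 0]
After 13 (swap(9, 0)): [0, 9, 3, 1, 6, 5, 8, 4, 2, 7]
After 14 (swap(1, 9)): [0, 7, 3, 1, 6, 5, 8, 4, 2, 9]
After 15 (swap(2, 3)): [0, 7, 1, 3, 6, 5, 8, 4, 2, 9]
After 16 (swap(7, 4)): [0, 7, 1, 3, 4, 5, 8, 6, 2, 9]
After 17 (swap(2, 8)): [0, 7, 2, 3, 4, 5, 8, 6, 1, 9]
After 18 (swap(1, 8)): [0, 1, 2, 3, 4, 5, 8, 6, 7, 9]
After 19 (swap(8, 7)): [0, 1, 2, 3, 4, 5, 8, 7, 6, 9]
After 20 (swap(8, 6)): [0, 1, 2, 3, 4, 5, 6, 7, 8, 9]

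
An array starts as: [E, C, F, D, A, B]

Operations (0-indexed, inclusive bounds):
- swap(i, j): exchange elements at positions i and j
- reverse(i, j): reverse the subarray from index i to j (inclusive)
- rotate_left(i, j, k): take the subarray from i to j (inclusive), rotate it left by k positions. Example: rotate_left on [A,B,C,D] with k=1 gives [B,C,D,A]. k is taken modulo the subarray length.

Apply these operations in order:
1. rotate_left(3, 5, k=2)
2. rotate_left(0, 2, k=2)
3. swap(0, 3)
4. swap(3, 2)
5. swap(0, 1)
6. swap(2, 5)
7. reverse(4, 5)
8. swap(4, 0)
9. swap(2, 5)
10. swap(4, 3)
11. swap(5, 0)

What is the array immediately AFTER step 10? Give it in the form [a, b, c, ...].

After 1 (rotate_left(3, 5, k=2)): [E, C, F, B, D, A]
After 2 (rotate_left(0, 2, k=2)): [F, E, C, B, D, A]
After 3 (swap(0, 3)): [B, E, C, F, D, A]
After 4 (swap(3, 2)): [B, E, F, C, D, A]
After 5 (swap(0, 1)): [E, B, F, C, D, A]
After 6 (swap(2, 5)): [E, B, A, C, D, F]
After 7 (reverse(4, 5)): [E, B, A, C, F, D]
After 8 (swap(4, 0)): [F, B, A, C, E, D]
After 9 (swap(2, 5)): [F, B, D, C, E, A]
After 10 (swap(4, 3)): [F, B, D, E, C, A]

Answer: [F, B, D, E, C, A]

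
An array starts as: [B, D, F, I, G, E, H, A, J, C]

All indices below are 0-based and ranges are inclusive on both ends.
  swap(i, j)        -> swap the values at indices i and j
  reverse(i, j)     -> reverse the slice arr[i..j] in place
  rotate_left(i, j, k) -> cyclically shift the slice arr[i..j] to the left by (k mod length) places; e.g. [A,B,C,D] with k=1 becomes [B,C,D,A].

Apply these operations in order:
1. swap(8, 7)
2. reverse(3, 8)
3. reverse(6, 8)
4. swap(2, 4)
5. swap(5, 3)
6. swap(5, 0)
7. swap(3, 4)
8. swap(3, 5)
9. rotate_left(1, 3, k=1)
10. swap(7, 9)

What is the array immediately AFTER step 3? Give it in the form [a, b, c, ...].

After 1 (swap(8, 7)): [B, D, F, I, G, E, H, J, A, C]
After 2 (reverse(3, 8)): [B, D, F, A, J, H, E, G, I, C]
After 3 (reverse(6, 8)): [B, D, F, A, J, H, I, G, E, C]

Answer: [B, D, F, A, J, H, I, G, E, C]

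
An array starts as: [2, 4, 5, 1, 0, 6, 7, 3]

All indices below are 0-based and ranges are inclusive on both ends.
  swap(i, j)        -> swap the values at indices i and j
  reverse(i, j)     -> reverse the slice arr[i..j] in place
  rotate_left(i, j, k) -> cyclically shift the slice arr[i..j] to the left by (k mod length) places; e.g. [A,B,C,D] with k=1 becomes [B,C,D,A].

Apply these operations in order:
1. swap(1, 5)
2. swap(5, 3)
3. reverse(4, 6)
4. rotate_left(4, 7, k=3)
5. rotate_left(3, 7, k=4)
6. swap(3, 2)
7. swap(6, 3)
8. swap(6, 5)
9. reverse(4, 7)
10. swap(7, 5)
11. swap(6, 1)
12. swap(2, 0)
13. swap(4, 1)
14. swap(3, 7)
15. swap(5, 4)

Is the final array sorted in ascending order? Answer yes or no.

Answer: yes

Derivation:
After 1 (swap(1, 5)): [2, 6, 5, 1, 0, 4, 7, 3]
After 2 (swap(5, 3)): [2, 6, 5, 4, 0, 1, 7, 3]
After 3 (reverse(4, 6)): [2, 6, 5, 4, 7, 1, 0, 3]
After 4 (rotate_left(4, 7, k=3)): [2, 6, 5, 4, 3, 7, 1, 0]
After 5 (rotate_left(3, 7, k=4)): [2, 6, 5, 0, 4, 3, 7, 1]
After 6 (swap(3, 2)): [2, 6, 0, 5, 4, 3, 7, 1]
After 7 (swap(6, 3)): [2, 6, 0, 7, 4, 3, 5, 1]
After 8 (swap(6, 5)): [2, 6, 0, 7, 4, 5, 3, 1]
After 9 (reverse(4, 7)): [2, 6, 0, 7, 1, 3, 5, 4]
After 10 (swap(7, 5)): [2, 6, 0, 7, 1, 4, 5, 3]
After 11 (swap(6, 1)): [2, 5, 0, 7, 1, 4, 6, 3]
After 12 (swap(2, 0)): [0, 5, 2, 7, 1, 4, 6, 3]
After 13 (swap(4, 1)): [0, 1, 2, 7, 5, 4, 6, 3]
After 14 (swap(3, 7)): [0, 1, 2, 3, 5, 4, 6, 7]
After 15 (swap(5, 4)): [0, 1, 2, 3, 4, 5, 6, 7]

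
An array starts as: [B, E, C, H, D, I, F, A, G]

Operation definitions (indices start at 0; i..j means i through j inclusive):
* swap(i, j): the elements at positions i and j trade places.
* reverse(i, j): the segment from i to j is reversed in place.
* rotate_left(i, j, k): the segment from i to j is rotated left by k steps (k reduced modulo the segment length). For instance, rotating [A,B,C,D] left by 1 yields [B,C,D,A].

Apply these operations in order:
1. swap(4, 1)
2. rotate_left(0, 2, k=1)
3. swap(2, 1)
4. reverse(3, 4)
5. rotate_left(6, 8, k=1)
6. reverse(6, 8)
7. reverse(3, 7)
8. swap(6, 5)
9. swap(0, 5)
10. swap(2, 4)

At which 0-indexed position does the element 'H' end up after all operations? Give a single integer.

Answer: 0

Derivation:
After 1 (swap(4, 1)): [B, D, C, H, E, I, F, A, G]
After 2 (rotate_left(0, 2, k=1)): [D, C, B, H, E, I, F, A, G]
After 3 (swap(2, 1)): [D, B, C, H, E, I, F, A, G]
After 4 (reverse(3, 4)): [D, B, C, E, H, I, F, A, G]
After 5 (rotate_left(6, 8, k=1)): [D, B, C, E, H, I, A, G, F]
After 6 (reverse(6, 8)): [D, B, C, E, H, I, F, G, A]
After 7 (reverse(3, 7)): [D, B, C, G, F, I, H, E, A]
After 8 (swap(6, 5)): [D, B, C, G, F, H, I, E, A]
After 9 (swap(0, 5)): [H, B, C, G, F, D, I, E, A]
After 10 (swap(2, 4)): [H, B, F, G, C, D, I, E, A]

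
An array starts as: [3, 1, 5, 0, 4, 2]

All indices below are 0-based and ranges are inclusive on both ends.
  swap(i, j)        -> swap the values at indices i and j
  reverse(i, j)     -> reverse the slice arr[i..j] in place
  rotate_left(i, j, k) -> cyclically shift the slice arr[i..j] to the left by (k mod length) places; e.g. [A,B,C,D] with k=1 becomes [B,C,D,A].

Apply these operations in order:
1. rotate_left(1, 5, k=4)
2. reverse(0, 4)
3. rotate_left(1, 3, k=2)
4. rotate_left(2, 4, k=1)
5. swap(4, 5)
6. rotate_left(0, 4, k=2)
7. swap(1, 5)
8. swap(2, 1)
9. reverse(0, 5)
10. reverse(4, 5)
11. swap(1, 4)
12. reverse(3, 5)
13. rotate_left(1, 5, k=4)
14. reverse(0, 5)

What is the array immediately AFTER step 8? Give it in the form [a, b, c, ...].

Answer: [1, 4, 5, 0, 2, 3]

Derivation:
After 1 (rotate_left(1, 5, k=4)): [3, 2, 1, 5, 0, 4]
After 2 (reverse(0, 4)): [0, 5, 1, 2, 3, 4]
After 3 (rotate_left(1, 3, k=2)): [0, 2, 5, 1, 3, 4]
After 4 (rotate_left(2, 4, k=1)): [0, 2, 1, 3, 5, 4]
After 5 (swap(4, 5)): [0, 2, 1, 3, 4, 5]
After 6 (rotate_left(0, 4, k=2)): [1, 3, 4, 0, 2, 5]
After 7 (swap(1, 5)): [1, 5, 4, 0, 2, 3]
After 8 (swap(2, 1)): [1, 4, 5, 0, 2, 3]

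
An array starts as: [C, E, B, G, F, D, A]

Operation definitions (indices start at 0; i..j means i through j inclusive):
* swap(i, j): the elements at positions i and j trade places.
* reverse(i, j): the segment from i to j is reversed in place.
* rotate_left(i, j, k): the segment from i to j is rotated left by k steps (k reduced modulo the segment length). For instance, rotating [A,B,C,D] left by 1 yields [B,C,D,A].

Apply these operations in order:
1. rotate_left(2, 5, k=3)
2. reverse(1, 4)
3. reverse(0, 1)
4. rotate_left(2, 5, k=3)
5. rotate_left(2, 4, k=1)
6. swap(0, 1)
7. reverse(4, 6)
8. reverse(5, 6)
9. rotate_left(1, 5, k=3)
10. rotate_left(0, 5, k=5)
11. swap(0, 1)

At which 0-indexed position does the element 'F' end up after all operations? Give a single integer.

Answer: 3

Derivation:
After 1 (rotate_left(2, 5, k=3)): [C, E, D, B, G, F, A]
After 2 (reverse(1, 4)): [C, G, B, D, E, F, A]
After 3 (reverse(0, 1)): [G, C, B, D, E, F, A]
After 4 (rotate_left(2, 5, k=3)): [G, C, F, B, D, E, A]
After 5 (rotate_left(2, 4, k=1)): [G, C, B, D, F, E, A]
After 6 (swap(0, 1)): [C, G, B, D, F, E, A]
After 7 (reverse(4, 6)): [C, G, B, D, A, E, F]
After 8 (reverse(5, 6)): [C, G, B, D, A, F, E]
After 9 (rotate_left(1, 5, k=3)): [C, A, F, G, B, D, E]
After 10 (rotate_left(0, 5, k=5)): [D, C, A, F, G, B, E]
After 11 (swap(0, 1)): [C, D, A, F, G, B, E]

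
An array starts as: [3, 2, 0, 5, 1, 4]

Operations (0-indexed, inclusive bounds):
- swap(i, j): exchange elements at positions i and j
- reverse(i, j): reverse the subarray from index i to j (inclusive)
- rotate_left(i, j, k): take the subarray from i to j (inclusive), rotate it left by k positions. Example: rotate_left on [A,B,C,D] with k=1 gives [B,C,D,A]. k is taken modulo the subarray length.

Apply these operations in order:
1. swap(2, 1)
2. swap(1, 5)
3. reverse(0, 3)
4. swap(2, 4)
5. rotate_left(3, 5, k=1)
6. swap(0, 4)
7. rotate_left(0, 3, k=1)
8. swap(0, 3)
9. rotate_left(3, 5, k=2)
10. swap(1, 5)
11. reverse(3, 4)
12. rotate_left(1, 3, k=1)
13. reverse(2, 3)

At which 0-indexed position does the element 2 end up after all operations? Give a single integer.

Answer: 3

Derivation:
After 1 (swap(2, 1)): [3, 0, 2, 5, 1, 4]
After 2 (swap(1, 5)): [3, 4, 2, 5, 1, 0]
After 3 (reverse(0, 3)): [5, 2, 4, 3, 1, 0]
After 4 (swap(2, 4)): [5, 2, 1, 3, 4, 0]
After 5 (rotate_left(3, 5, k=1)): [5, 2, 1, 4, 0, 3]
After 6 (swap(0, 4)): [0, 2, 1, 4, 5, 3]
After 7 (rotate_left(0, 3, k=1)): [2, 1, 4, 0, 5, 3]
After 8 (swap(0, 3)): [0, 1, 4, 2, 5, 3]
After 9 (rotate_left(3, 5, k=2)): [0, 1, 4, 3, 2, 5]
After 10 (swap(1, 5)): [0, 5, 4, 3, 2, 1]
After 11 (reverse(3, 4)): [0, 5, 4, 2, 3, 1]
After 12 (rotate_left(1, 3, k=1)): [0, 4, 2, 5, 3, 1]
After 13 (reverse(2, 3)): [0, 4, 5, 2, 3, 1]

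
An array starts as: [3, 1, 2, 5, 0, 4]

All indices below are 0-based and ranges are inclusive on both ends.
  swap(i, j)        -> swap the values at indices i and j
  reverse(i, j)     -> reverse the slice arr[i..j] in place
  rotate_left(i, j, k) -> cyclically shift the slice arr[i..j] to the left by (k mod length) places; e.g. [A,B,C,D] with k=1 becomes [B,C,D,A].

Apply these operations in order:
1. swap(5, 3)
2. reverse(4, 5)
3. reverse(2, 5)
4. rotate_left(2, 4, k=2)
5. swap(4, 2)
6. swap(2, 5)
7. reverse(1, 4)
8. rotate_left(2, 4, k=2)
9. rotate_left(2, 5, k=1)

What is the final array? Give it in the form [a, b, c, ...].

After 1 (swap(5, 3)): [3, 1, 2, 4, 0, 5]
After 2 (reverse(4, 5)): [3, 1, 2, 4, 5, 0]
After 3 (reverse(2, 5)): [3, 1, 0, 5, 4, 2]
After 4 (rotate_left(2, 4, k=2)): [3, 1, 4, 0, 5, 2]
After 5 (swap(4, 2)): [3, 1, 5, 0, 4, 2]
After 6 (swap(2, 5)): [3, 1, 2, 0, 4, 5]
After 7 (reverse(1, 4)): [3, 4, 0, 2, 1, 5]
After 8 (rotate_left(2, 4, k=2)): [3, 4, 1, 0, 2, 5]
After 9 (rotate_left(2, 5, k=1)): [3, 4, 0, 2, 5, 1]

Answer: [3, 4, 0, 2, 5, 1]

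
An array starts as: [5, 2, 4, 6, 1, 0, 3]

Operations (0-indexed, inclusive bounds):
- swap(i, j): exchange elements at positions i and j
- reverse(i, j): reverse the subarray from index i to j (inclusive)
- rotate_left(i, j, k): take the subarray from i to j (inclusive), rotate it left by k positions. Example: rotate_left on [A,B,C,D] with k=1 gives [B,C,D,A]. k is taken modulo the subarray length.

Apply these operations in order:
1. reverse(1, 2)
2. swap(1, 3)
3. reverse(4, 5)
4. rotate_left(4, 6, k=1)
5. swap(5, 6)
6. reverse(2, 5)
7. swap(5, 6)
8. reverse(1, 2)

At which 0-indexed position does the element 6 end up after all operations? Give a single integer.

Answer: 2

Derivation:
After 1 (reverse(1, 2)): [5, 4, 2, 6, 1, 0, 3]
After 2 (swap(1, 3)): [5, 6, 2, 4, 1, 0, 3]
After 3 (reverse(4, 5)): [5, 6, 2, 4, 0, 1, 3]
After 4 (rotate_left(4, 6, k=1)): [5, 6, 2, 4, 1, 3, 0]
After 5 (swap(5, 6)): [5, 6, 2, 4, 1, 0, 3]
After 6 (reverse(2, 5)): [5, 6, 0, 1, 4, 2, 3]
After 7 (swap(5, 6)): [5, 6, 0, 1, 4, 3, 2]
After 8 (reverse(1, 2)): [5, 0, 6, 1, 4, 3, 2]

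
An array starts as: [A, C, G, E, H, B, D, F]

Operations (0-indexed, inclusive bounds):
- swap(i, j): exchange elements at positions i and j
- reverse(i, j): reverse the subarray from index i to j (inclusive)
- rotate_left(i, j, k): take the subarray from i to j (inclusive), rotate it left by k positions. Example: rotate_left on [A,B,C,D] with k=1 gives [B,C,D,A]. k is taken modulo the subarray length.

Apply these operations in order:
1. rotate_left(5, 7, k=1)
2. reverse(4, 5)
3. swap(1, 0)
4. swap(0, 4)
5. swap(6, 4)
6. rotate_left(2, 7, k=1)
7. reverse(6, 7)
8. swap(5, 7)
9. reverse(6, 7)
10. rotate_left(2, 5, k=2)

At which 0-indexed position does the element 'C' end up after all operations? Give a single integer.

Answer: 6

Derivation:
After 1 (rotate_left(5, 7, k=1)): [A, C, G, E, H, D, F, B]
After 2 (reverse(4, 5)): [A, C, G, E, D, H, F, B]
After 3 (swap(1, 0)): [C, A, G, E, D, H, F, B]
After 4 (swap(0, 4)): [D, A, G, E, C, H, F, B]
After 5 (swap(6, 4)): [D, A, G, E, F, H, C, B]
After 6 (rotate_left(2, 7, k=1)): [D, A, E, F, H, C, B, G]
After 7 (reverse(6, 7)): [D, A, E, F, H, C, G, B]
After 8 (swap(5, 7)): [D, A, E, F, H, B, G, C]
After 9 (reverse(6, 7)): [D, A, E, F, H, B, C, G]
After 10 (rotate_left(2, 5, k=2)): [D, A, H, B, E, F, C, G]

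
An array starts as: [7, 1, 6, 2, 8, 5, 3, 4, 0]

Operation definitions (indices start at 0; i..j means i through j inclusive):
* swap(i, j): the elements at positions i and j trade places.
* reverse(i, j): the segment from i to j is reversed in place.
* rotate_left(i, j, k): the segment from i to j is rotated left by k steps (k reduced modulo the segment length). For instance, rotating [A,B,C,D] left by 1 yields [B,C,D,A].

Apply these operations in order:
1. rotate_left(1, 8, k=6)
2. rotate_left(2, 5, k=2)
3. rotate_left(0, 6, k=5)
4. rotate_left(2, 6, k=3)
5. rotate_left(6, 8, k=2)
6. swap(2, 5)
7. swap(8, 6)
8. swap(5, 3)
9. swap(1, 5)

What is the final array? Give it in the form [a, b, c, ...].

Answer: [1, 0, 4, 2, 7, 8, 5, 6, 3]

Derivation:
After 1 (rotate_left(1, 8, k=6)): [7, 4, 0, 1, 6, 2, 8, 5, 3]
After 2 (rotate_left(2, 5, k=2)): [7, 4, 6, 2, 0, 1, 8, 5, 3]
After 3 (rotate_left(0, 6, k=5)): [1, 8, 7, 4, 6, 2, 0, 5, 3]
After 4 (rotate_left(2, 6, k=3)): [1, 8, 2, 0, 7, 4, 6, 5, 3]
After 5 (rotate_left(6, 8, k=2)): [1, 8, 2, 0, 7, 4, 3, 6, 5]
After 6 (swap(2, 5)): [1, 8, 4, 0, 7, 2, 3, 6, 5]
After 7 (swap(8, 6)): [1, 8, 4, 0, 7, 2, 5, 6, 3]
After 8 (swap(5, 3)): [1, 8, 4, 2, 7, 0, 5, 6, 3]
After 9 (swap(1, 5)): [1, 0, 4, 2, 7, 8, 5, 6, 3]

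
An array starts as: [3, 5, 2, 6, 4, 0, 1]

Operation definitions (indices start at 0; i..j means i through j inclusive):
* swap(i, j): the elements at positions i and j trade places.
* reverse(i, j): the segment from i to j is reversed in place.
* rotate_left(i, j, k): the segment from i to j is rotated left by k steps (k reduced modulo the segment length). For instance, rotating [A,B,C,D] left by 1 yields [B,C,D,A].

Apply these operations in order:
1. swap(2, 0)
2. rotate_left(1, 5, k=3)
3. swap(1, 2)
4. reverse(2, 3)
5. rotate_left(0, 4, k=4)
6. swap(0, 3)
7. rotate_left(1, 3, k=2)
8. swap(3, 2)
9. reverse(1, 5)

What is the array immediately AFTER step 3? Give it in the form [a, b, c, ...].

Answer: [2, 0, 4, 5, 3, 6, 1]

Derivation:
After 1 (swap(2, 0)): [2, 5, 3, 6, 4, 0, 1]
After 2 (rotate_left(1, 5, k=3)): [2, 4, 0, 5, 3, 6, 1]
After 3 (swap(1, 2)): [2, 0, 4, 5, 3, 6, 1]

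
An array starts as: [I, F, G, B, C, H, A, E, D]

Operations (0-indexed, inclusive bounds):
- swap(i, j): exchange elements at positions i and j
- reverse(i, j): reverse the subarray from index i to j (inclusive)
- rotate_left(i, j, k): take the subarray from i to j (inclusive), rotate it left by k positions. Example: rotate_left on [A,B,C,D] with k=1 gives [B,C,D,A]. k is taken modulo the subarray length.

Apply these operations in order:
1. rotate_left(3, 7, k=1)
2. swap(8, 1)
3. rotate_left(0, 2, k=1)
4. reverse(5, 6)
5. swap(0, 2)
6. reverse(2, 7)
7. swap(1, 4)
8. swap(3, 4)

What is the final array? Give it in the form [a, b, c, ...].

Answer: [I, E, B, G, A, H, C, D, F]

Derivation:
After 1 (rotate_left(3, 7, k=1)): [I, F, G, C, H, A, E, B, D]
After 2 (swap(8, 1)): [I, D, G, C, H, A, E, B, F]
After 3 (rotate_left(0, 2, k=1)): [D, G, I, C, H, A, E, B, F]
After 4 (reverse(5, 6)): [D, G, I, C, H, E, A, B, F]
After 5 (swap(0, 2)): [I, G, D, C, H, E, A, B, F]
After 6 (reverse(2, 7)): [I, G, B, A, E, H, C, D, F]
After 7 (swap(1, 4)): [I, E, B, A, G, H, C, D, F]
After 8 (swap(3, 4)): [I, E, B, G, A, H, C, D, F]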